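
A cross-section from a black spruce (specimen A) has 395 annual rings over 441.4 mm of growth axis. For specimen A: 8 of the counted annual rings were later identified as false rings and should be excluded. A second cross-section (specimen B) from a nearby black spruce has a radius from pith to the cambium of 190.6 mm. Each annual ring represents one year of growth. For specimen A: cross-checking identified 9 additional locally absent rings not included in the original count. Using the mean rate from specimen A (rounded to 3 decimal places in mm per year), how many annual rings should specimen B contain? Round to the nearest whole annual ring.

171 annual rings

Specimen A: after corrections the count is 395 − 8 + 9 = 396 annual rings.
A: 441.4 mm over 396 years gives 441.4 / 396 ≈ 1.115 mm per year.
B spans 190.6 / 1.115 = 170.94 years ≈ 171 annual rings.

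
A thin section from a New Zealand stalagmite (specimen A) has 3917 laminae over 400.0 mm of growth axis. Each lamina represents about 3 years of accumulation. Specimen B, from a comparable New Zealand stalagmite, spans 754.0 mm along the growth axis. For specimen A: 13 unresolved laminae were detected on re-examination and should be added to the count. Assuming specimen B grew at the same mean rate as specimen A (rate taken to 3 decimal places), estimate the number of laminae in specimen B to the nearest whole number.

7392 laminae

Specimen A: correcting the raw count gives 3917 + 13 = 3930 true laminae.
Specimen A: multiplying by 3 years per lamina: 3930 × 3 = 11790 years.
A: Extension rate ≈ 400.0 / 11790 = 0.034 mm per year.
B spans 754.0 / 0.034 = 22176.47 years; at 3 years per lamina that is 22176.47 / 3 ≈ 7392 laminae.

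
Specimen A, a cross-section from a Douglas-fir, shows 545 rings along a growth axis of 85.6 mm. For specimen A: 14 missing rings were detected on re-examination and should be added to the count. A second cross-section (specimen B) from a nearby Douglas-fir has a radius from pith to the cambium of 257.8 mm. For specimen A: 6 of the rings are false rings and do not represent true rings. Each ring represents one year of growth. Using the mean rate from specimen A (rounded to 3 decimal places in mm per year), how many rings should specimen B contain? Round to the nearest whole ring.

1663 rings

Specimen A: adjusted count: 545 − 6 + 14 = 553 rings.
A: Extension rate ≈ 85.6 / 553 = 0.155 mm/yr.
For B, 257.8 / 0.155 = 1663.23 years ≈ 1663 rings.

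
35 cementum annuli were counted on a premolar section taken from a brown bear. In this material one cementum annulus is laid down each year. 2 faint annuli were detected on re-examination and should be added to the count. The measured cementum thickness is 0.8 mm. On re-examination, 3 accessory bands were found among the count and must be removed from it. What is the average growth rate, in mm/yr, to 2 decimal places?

After corrections the count is 35 − 3 + 2 = 34 cementum annuli.
Extension rate ≈ 0.8 / 34 = 0.02 mm/yr.

0.02 mm/yr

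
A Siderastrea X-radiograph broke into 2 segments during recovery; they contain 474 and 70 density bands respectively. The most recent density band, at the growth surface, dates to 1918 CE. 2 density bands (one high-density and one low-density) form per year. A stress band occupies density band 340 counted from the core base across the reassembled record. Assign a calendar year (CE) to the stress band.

Total density bands = 474 + 70 = 544.
Between density band 340 and the growth surface there are 544 − 340 = 204 density bands.
204 density bands at 2 per year is 204 / 2 = 102 years.
The density band at the growth surface is 1918 CE, so the stress band dates to 1918 − 102 = 1816 CE.

1816 CE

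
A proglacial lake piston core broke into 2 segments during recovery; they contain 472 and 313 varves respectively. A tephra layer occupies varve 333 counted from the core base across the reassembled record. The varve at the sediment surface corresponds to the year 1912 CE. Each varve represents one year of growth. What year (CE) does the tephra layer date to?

Total varves = 472 + 313 = 785.
The tephra layer sits at varve 333 from the core base, so 785 − 333 = 452 varves formed after it.
Counting back 452 years from 1912 CE places the tephra layer in 1912 − 452 = 1460 CE.

1460 CE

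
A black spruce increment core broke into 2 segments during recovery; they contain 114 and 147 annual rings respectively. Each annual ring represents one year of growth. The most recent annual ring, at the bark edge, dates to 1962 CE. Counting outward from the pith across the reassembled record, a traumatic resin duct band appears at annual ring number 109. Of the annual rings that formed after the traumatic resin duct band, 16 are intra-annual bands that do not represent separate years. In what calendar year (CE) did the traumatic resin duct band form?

Total annual rings = 114 + 147 = 261.
Between annual ring 109 and the bark edge there are 261 − 109 = 152 annual rings.
Excluding 16 false annual rings: 152 − 16 = 136.
1962 − 136 = 1826 CE.

1826 CE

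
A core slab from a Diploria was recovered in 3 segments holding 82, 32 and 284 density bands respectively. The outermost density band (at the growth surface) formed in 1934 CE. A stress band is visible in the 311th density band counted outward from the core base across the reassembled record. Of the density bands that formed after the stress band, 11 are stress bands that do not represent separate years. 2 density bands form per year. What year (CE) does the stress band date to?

1896 CE

Total density bands = 82 + 32 + 284 = 398.
The stress band sits at density band 311 from the core base, so 398 − 311 = 87 density bands formed after it.
87 − 11 false = 76 true density bands after the stress band.
76 density bands at 2 per year is 76 / 2 = 38 years.
Counting back 38 years from 1934 CE places the stress band in 1934 − 38 = 1896 CE.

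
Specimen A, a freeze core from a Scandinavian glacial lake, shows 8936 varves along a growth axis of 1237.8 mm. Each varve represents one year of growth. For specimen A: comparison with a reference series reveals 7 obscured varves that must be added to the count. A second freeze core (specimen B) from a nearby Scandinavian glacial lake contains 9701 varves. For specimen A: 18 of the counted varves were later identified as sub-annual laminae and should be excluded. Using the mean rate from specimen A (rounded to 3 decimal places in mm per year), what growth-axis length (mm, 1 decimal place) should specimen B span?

Specimen A: adjusted count: 8936 − 18 + 7 = 8925 varves.
A: Mean rate = 1237.8 mm / 8925 years ≈ 0.139 mm/year.
B's length ≈ 0.139 × 9701 = 1348.4 mm.

1348.4 mm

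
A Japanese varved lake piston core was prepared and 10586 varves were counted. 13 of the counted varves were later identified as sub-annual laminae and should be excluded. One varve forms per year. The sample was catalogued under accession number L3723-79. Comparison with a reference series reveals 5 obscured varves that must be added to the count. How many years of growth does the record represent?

10578 yr

True varve count = 10586 − 13 + 5 = 10578.
At one varve per year, that is 10578 years.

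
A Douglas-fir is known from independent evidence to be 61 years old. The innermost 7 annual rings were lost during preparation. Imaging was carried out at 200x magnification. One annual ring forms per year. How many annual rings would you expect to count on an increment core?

One annual ring per year gives 61 annual rings over 61 years.
61 − 7 missed = 54 annual rings expected in the prepared section.

54 annual rings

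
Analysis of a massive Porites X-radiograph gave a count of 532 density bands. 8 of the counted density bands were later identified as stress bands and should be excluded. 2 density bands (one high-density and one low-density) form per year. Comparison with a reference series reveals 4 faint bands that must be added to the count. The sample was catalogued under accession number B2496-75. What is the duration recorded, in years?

264 years

Adjusted count: 532 − 8 + 4 = 528 density bands.
Dividing by 2 density bands per year: 528 / 2 = 264 years.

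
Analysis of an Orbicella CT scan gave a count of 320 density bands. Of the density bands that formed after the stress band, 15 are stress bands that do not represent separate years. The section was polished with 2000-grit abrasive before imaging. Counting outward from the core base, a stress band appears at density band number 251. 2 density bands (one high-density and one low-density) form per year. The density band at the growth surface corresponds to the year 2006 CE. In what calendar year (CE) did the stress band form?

320 − 251 = 69 density bands lie beyond the stress band toward the growth surface.
Excluding 15 false density bands: 69 − 15 = 54.
With 2 density bands per year, 54 / 2 = 27 years.
The density band at the growth surface is 2006 CE, so the stress band dates to 2006 − 27 = 1979 CE.

1979 CE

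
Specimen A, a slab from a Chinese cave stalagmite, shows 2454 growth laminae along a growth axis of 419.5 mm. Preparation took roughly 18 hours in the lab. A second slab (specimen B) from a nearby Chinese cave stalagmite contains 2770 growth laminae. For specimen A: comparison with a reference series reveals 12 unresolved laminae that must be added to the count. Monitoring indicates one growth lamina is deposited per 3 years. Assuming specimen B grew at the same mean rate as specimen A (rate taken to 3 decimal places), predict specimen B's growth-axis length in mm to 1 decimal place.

473.7 mm

Specimen A: after corrections the count is 2454 + 12 = 2466 growth laminae.
Specimen A: 2466 growth laminae at 3 years each span 2466 × 3 = 7398 years.
A: Mean rate = 419.5 mm / 7398 years ≈ 0.057 mm/year.
Specimen B: multiplying by 3 years per growth lamina: 2770 × 3 = 8310 years. B's length ≈ 0.057 × 8310 = 473.7 mm.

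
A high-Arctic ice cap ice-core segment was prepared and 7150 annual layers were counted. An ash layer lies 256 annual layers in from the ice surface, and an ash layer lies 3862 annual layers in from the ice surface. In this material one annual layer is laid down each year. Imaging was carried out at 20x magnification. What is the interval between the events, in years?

3606 years

3862 − 256 = 3606 annual layers lie between the two events.
That is 3606 years at one annual layer per year.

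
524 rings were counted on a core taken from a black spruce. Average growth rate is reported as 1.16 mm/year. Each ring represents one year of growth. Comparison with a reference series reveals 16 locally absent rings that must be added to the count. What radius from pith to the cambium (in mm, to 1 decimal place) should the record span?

626.4 mm

Correcting the raw count gives 524 + 16 = 540 true rings.
Length ≈ 1.16 × 540 = 626.4 mm.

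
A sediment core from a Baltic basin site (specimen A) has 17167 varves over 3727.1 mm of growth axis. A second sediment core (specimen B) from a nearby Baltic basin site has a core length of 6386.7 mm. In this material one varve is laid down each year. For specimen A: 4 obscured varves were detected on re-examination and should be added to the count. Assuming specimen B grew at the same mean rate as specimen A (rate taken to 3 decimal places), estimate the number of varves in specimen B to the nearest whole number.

Specimen A: after corrections the count is 17167 + 4 = 17171 varves.
A: Extension rate ≈ 3727.1 / 17171 = 0.217 mm per year.
Specimen B: 6386.7 mm / 0.217 mm per year = 29431.80 years ≈ 29432 varves.

29432 varves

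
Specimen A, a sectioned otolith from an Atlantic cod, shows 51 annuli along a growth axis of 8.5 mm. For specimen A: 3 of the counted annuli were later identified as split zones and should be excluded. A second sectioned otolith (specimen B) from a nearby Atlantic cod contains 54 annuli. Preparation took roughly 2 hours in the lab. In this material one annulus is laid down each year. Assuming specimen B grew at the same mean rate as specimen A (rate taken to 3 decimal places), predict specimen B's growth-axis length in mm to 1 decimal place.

9.6 mm

Specimen A: after corrections the count is 51 − 3 = 48 annuli.
A: Extension rate ≈ 8.5 / 48 = 0.177 mm/yr.
Length of B = 0.177 × 54 = 9.6 mm.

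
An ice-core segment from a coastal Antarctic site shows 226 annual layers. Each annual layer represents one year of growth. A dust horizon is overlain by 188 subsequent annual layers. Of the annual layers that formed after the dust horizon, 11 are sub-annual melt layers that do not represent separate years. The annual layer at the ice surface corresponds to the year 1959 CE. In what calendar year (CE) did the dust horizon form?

188 annual layers formed after the dust horizon.
188 − 11 false = 177 true annual layers after the dust horizon.
Counting back 177 years from 1959 CE places the dust horizon in 1959 − 177 = 1782 CE.

1782 CE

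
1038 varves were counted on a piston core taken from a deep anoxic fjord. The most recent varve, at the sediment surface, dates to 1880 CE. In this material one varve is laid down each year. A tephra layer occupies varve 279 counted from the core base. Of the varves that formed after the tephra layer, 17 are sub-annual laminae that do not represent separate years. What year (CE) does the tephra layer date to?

1138 CE

The tephra layer sits at varve 279 from the core base, so 1038 − 279 = 759 varves formed after it.
Removing the 17 false varves leaves 759 − 17 = 742 true varves beyond the tephra layer.
The varve at the sediment surface is 1880 CE, so the tephra layer dates to 1880 − 742 = 1138 CE.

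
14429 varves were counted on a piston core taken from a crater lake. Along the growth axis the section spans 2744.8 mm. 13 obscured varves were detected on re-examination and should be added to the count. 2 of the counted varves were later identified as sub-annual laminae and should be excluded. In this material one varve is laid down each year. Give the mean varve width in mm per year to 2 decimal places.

0.19 mm per year

Adjusted count: 14429 − 2 + 13 = 14440 varves.
Mean rate = 2744.8 mm / 14440 years ≈ 0.19 mm per year.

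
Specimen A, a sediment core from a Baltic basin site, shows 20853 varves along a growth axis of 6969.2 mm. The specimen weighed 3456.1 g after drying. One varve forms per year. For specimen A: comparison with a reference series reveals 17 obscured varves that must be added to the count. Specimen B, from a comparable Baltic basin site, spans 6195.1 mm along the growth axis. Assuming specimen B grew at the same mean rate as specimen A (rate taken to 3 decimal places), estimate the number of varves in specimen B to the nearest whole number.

18548 varves

Specimen A: true varve count = 20853 + 17 = 20870.
A: 6969.2 mm over 20870 years gives 6969.2 / 20870 ≈ 0.334 mm/yr.
Specimen B: 6195.1 mm / 0.334 mm per year = 18548.20 years ≈ 18548 varves.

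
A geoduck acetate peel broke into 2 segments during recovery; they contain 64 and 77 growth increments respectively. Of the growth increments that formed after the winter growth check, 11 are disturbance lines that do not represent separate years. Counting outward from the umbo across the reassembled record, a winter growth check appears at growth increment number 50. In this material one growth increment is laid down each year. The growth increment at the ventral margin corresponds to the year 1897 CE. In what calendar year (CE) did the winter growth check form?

Total growth increments = 64 + 77 = 141.
Between growth increment 50 and the ventral margin there are 141 − 50 = 91 growth increments.
Excluding 11 false growth increments: 91 − 11 = 80.
Counting back 80 years from 1897 CE places the winter growth check in 1897 − 80 = 1817 CE.

1817 CE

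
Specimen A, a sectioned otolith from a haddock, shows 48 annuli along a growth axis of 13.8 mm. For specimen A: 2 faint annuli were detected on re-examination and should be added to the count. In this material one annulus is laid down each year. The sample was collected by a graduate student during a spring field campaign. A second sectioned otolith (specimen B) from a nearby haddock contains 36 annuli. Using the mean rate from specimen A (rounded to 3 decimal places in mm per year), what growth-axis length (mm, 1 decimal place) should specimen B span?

Specimen A: adjusted count: 48 + 2 = 50 annuli.
A: 13.8 mm over 50 years gives 13.8 / 50 ≈ 0.276 mm/yr.
For B, 0.276 mm/year × 36 years = 9.9 mm.

9.9 mm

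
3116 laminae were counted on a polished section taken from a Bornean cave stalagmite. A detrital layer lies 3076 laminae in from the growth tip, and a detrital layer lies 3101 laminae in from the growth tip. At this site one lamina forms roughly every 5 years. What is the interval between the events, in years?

125 years

3101 − 3076 = 25 laminae lie between the two events.
25 laminae at 5 years each span 25 × 5 = 125 years.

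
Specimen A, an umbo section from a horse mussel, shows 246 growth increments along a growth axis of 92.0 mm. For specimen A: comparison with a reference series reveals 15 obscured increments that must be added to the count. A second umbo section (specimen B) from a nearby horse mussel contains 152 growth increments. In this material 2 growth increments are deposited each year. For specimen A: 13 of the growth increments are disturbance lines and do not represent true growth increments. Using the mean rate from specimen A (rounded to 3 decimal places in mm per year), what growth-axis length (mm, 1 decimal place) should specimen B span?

56.4 mm

Specimen A: adjusted count: 246 − 13 + 15 = 248 growth increments.
Specimen A: 248 growth increments at 2 per year is 248 / 2 = 124 years.
A: Extension rate ≈ 92.0 / 124 = 0.742 mm/yr.
Specimen B: with 2 growth increments per year, 152 / 2 = 76 years. For B, 0.742 mm/year × 76 years = 56.4 mm.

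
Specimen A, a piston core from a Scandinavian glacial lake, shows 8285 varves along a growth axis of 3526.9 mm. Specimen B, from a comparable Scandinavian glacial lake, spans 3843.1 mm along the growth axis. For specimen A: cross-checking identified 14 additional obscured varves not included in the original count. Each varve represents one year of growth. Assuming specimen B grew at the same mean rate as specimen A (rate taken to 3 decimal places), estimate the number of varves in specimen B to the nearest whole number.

9043 varves

Specimen A: adjusted count: 8285 + 14 = 8299 varves.
A: Extension rate ≈ 3526.9 / 8299 = 0.425 mm/yr.
B spans 3843.1 / 0.425 = 9042.59 years ≈ 9043 varves.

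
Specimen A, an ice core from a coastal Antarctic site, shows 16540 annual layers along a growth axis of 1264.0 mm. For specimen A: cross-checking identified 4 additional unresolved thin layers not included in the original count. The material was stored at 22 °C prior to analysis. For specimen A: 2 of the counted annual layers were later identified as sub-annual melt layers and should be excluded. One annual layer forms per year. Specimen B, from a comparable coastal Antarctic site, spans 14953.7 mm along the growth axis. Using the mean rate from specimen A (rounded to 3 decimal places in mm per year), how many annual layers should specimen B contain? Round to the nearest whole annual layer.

Specimen A: adjusted count: 16540 − 2 + 4 = 16542 annual layers.
A: Extension rate ≈ 1264.0 / 16542 = 0.076 mm/year.
For B, 14953.7 / 0.076 = 196759.21 years ≈ 196759 annual layers.

196759 annual layers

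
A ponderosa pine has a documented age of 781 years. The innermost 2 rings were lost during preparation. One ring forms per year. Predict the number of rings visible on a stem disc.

779 rings

Expected rings over 781 years: 781.
Less the 2 uncaptured rings: 781 − 2 = 779.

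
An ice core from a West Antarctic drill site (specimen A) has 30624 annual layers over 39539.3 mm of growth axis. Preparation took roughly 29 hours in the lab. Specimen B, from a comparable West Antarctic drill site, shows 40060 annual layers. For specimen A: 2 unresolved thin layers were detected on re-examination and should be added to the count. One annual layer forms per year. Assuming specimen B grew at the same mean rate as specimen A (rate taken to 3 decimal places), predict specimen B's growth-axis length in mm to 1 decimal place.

Specimen A: adjusted count: 30624 + 2 = 30626 annual layers.
A: Mean rate = 39539.3 mm / 30626 years ≈ 1.291 mm/year.
B's length ≈ 1.291 × 40060 = 51717.5 mm.

51717.5 mm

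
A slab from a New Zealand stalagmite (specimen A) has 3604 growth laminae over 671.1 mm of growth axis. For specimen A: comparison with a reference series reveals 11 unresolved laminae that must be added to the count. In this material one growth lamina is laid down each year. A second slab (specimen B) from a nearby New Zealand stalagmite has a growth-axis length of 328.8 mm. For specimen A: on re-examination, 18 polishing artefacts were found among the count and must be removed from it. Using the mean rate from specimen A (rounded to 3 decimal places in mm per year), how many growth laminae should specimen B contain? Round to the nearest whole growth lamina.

Specimen A: adjusted count: 3604 − 18 + 11 = 3597 growth laminae.
A: 671.1 mm over 3597 years gives 671.1 / 3597 ≈ 0.187 mm/yr.
B spans 328.8 / 0.187 = 1758.29 years ≈ 1758 growth laminae.

1758 growth laminae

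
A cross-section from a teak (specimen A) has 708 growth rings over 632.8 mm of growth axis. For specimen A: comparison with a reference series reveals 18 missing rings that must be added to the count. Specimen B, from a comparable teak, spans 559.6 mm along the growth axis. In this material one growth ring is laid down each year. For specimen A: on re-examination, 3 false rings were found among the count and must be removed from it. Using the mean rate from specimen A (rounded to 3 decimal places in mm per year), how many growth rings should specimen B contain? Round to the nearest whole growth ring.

Specimen A: adjusted count: 708 − 3 + 18 = 723 growth rings.
A: Extension rate ≈ 632.8 / 723 = 0.875 mm/year.
For B, 559.6 / 0.875 = 639.54 years ≈ 640 growth rings.

640 growth rings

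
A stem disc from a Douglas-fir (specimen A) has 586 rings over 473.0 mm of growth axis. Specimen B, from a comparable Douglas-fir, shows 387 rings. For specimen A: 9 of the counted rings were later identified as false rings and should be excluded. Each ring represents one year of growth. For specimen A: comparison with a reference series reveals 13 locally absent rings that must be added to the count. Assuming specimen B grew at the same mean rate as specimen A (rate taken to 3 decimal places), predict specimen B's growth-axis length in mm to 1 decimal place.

310.4 mm

Specimen A: correcting the raw count gives 586 − 9 + 13 = 590 true rings.
A: 473.0 mm over 590 years gives 473.0 / 590 ≈ 0.802 mm/year.
B's length ≈ 0.802 × 387 = 310.4 mm.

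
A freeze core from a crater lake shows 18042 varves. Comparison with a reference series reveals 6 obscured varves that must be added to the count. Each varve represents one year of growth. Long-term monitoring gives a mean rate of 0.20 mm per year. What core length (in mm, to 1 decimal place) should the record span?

3609.6 mm

After corrections the count is 18042 + 6 = 18048 varves.
Predicted length = 0.20 mm/year × 18048 years = 3609.6 mm.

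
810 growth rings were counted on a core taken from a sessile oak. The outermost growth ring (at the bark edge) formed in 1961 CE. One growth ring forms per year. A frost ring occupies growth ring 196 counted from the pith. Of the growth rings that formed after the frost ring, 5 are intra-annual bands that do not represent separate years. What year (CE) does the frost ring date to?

810 − 196 = 614 growth rings lie beyond the frost ring toward the bark edge.
Removing the 5 false growth rings leaves 614 − 5 = 609 true growth rings beyond the frost ring.
The growth ring at the bark edge is 1961 CE, so the frost ring dates to 1961 − 609 = 1352 CE.

1352 CE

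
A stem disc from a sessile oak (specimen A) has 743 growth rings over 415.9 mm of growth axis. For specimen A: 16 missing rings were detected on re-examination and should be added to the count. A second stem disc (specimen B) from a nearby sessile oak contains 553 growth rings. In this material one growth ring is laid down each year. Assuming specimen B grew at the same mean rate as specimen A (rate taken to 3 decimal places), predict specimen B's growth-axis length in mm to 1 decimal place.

Specimen A: correcting the raw count gives 743 + 16 = 759 true growth rings.
A: 415.9 mm over 759 years gives 415.9 / 759 ≈ 0.548 mm per year.
Length of B = 0.548 × 553 = 303.0 mm.

303.0 mm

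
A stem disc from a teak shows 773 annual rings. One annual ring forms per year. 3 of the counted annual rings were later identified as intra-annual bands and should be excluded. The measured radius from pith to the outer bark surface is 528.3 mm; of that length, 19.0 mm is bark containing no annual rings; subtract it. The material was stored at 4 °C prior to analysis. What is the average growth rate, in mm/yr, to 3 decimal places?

0.661 mm/yr

After corrections the count is 773 − 3 = 770 annual rings.
The growth record spans 528.3 − 19.0 = 509.3 mm.
Extension rate ≈ 509.3 / 770 = 0.661 mm/yr.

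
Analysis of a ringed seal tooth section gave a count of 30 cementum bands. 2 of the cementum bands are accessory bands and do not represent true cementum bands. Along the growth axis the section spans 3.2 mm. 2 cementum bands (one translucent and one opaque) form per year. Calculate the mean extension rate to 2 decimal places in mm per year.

0.23 mm per year

After corrections the count is 30 − 2 = 28 cementum bands.
Dividing by 2 cementum bands per year: 28 / 2 = 14 years.
Extension rate ≈ 3.2 / 14 = 0.23 mm per year.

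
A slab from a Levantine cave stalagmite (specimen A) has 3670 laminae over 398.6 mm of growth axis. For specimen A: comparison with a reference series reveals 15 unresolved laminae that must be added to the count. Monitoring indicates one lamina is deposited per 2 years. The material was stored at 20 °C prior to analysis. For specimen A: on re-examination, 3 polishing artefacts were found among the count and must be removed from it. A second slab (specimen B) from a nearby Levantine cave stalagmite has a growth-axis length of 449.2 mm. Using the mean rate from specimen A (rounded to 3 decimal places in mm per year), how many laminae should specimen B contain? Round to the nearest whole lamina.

Specimen A: adjusted count: 3670 − 3 + 15 = 3682 laminae.
Specimen A: 3682 laminae at 2 years each span 3682 × 2 = 7364 years.
A: Extension rate ≈ 398.6 / 7364 = 0.054 mm per year.
B spans 449.2 / 0.054 = 8318.52 years; at 2 years per lamina that is 8318.52 / 2 ≈ 4159 laminae.

4159 laminae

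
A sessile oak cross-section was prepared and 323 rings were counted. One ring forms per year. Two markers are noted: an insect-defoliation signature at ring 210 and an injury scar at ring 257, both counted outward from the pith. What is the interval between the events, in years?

The two markers are separated by 257 − 210 = 47 rings.
At one ring per year, 47 years elapsed between them.

47 years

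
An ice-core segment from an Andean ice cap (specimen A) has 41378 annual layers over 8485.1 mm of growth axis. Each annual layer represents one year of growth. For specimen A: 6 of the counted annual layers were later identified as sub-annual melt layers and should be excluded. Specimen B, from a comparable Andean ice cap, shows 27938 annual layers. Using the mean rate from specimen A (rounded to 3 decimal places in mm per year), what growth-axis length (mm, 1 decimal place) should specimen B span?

Specimen A: adjusted count: 41378 − 6 = 41372 annual layers.
A: Extension rate ≈ 8485.1 / 41372 = 0.205 mm per year.
B's length ≈ 0.205 × 27938 = 5727.3 mm.

5727.3 mm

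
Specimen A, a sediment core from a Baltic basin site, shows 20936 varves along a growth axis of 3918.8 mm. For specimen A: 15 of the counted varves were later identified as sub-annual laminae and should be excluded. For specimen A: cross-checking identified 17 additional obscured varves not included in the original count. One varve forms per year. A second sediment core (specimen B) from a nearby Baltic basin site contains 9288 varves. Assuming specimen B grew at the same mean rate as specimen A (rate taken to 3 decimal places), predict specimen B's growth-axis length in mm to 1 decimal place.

Specimen A: after corrections the count is 20936 − 15 + 17 = 20938 varves.
A: 3918.8 mm over 20938 years gives 3918.8 / 20938 ≈ 0.187 mm per year.
For B, 0.187 mm/year × 9288 years = 1736.9 mm.

1736.9 mm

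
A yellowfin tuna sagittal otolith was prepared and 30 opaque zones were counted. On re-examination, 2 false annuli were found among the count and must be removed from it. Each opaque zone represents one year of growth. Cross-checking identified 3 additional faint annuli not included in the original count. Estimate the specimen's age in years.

31 years

Correcting the raw count gives 30 − 2 + 3 = 31 true opaque zones.
With a one-to-one opaque zone periodicity this is 31 years.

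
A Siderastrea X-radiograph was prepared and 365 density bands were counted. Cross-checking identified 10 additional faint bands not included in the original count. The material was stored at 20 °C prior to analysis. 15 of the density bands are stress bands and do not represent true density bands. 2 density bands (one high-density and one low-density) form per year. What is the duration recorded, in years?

180 yr

After corrections the count is 365 − 15 + 10 = 360 density bands.
With 2 density bands per year, 360 / 2 = 180 years.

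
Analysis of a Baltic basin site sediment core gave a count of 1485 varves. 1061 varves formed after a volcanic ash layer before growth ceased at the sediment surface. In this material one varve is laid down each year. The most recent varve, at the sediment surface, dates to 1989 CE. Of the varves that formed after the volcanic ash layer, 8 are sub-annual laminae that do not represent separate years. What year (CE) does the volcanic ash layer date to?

There are 1061 varves younger than the volcanic ash layer.
Excluding 8 false varves: 1061 − 8 = 1053.
The varve at the sediment surface is 1989 CE, so the volcanic ash layer dates to 1989 − 1053 = 936 CE.

936 CE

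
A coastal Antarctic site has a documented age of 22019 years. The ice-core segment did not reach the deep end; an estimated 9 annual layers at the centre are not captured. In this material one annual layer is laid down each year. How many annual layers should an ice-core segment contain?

22010 annual layers

One annual layer per year gives 22019 annual layers over 22019 years.
Less the 9 uncaptured annual layers: 22019 − 9 = 22010.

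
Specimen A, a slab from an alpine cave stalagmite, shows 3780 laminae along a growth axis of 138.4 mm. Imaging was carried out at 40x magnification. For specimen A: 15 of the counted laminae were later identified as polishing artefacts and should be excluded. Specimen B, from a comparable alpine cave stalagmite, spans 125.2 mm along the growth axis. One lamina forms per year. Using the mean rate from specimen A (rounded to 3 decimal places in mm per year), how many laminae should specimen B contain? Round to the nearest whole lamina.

3384 laminae

Specimen A: adjusted count: 3780 − 15 = 3765 laminae.
A: Extension rate ≈ 138.4 / 3765 = 0.037 mm/yr.
B spans 125.2 / 0.037 = 3383.78 years ≈ 3384 laminae.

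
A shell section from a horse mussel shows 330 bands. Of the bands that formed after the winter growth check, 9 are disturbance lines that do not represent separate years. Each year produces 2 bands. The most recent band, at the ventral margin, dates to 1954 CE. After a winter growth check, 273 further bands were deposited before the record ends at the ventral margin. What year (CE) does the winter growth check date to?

1822 CE

273 bands formed after the winter growth check.
273 − 9 false = 264 true bands after the winter growth check.
264 bands at 2 per year is 264 / 2 = 132 years.
The band at the ventral margin is 1954 CE, so the winter growth check dates to 1954 − 132 = 1822 CE.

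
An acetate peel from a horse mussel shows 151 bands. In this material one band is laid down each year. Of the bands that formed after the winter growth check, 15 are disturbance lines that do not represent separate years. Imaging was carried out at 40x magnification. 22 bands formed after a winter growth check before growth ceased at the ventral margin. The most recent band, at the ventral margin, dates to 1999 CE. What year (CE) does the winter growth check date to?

1992 CE

22 bands formed after the winter growth check.
22 − 15 false = 7 true bands after the winter growth check.
Counting back 7 years from 1999 CE places the winter growth check in 1999 − 7 = 1992 CE.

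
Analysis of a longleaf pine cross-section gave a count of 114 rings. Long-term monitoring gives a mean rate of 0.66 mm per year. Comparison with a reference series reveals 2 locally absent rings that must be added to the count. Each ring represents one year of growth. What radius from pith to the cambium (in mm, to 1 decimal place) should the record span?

True ring count = 114 + 2 = 116.
116 years at 0.66 mm/year gives 0.66 × 116 = 76.6 mm.

76.6 mm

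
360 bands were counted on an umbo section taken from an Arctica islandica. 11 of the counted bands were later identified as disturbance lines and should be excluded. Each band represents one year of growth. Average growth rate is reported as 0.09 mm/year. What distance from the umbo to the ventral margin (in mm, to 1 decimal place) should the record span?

Adjusted count: 360 − 11 = 349 bands.
349 years at 0.09 mm/year gives 0.09 × 349 = 31.4 mm.

31.4 mm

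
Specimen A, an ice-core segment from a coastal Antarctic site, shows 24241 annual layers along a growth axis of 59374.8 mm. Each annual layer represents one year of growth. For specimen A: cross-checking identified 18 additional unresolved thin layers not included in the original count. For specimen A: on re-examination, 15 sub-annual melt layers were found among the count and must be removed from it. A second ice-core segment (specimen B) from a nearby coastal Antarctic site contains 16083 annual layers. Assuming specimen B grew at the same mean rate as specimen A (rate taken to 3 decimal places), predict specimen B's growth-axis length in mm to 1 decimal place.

39387.3 mm

Specimen A: true annual layer count = 24241 − 15 + 18 = 24244.
A: Extension rate ≈ 59374.8 / 24244 = 2.449 mm/year.
Length of B = 2.449 × 16083 = 39387.3 mm.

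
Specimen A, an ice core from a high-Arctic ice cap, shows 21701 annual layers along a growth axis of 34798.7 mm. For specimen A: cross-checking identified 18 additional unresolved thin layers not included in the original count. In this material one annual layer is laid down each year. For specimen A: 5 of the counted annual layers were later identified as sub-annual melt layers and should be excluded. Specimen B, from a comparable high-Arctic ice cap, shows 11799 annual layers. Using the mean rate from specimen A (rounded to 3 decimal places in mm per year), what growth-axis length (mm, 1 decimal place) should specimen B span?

Specimen A: adjusted count: 21701 − 5 + 18 = 21714 annual layers.
A: 34798.7 mm over 21714 years gives 34798.7 / 21714 ≈ 1.603 mm/year.
B's length ≈ 1.603 × 11799 = 18913.8 mm.

18913.8 mm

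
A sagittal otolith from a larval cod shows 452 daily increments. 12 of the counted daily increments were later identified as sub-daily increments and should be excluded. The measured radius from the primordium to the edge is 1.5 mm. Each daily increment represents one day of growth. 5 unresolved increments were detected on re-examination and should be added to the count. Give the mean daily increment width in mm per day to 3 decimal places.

0.003 mm per day

True daily increment count = 452 − 12 + 5 = 445.
1.5 mm over 445 days gives 1.5 / 445 ≈ 0.003 mm per day.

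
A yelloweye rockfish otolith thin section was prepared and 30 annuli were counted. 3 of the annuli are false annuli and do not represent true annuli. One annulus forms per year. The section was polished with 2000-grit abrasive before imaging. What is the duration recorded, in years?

Correcting the raw count gives 30 − 3 = 27 true annuli.
With a one-to-one annulus periodicity this is 27 years.

27 years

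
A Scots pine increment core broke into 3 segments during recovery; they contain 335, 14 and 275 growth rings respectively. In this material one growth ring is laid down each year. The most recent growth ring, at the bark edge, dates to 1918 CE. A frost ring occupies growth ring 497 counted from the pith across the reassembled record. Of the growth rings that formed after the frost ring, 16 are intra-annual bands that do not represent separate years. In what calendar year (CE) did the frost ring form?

Total growth rings = 335 + 14 + 275 = 624.
Between growth ring 497 and the bark edge there are 624 − 497 = 127 growth rings.
Removing the 16 false growth rings leaves 127 − 16 = 111 true growth rings beyond the frost ring.
1918 − 111 = 1807 CE.

1807 CE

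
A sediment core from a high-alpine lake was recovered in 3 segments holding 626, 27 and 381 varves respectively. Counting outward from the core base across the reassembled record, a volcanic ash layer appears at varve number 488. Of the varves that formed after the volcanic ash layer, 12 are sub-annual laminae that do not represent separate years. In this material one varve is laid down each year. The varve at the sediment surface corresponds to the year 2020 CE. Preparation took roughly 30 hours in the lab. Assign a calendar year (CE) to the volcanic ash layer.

1486 CE

Total varves = 626 + 27 + 381 = 1034.
The volcanic ash layer sits at varve 488 from the core base, so 1034 − 488 = 546 varves formed after it.
Removing the 12 false varves leaves 546 − 12 = 534 true varves beyond the volcanic ash layer.
2020 − 534 = 1486 CE.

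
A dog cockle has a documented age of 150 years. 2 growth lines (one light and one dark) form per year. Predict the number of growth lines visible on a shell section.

300 growth lines

Expected growth lines: 150 × 2 = 300.
So 300 growth lines should be present.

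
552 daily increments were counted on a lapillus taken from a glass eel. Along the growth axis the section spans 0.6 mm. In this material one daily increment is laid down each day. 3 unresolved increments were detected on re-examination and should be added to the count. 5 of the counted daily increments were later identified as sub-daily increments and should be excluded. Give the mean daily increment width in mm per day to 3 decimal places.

True daily increment count = 552 − 5 + 3 = 550.
0.6 mm over 550 days gives 0.6 / 550 ≈ 0.001 mm per day.

0.001 mm per day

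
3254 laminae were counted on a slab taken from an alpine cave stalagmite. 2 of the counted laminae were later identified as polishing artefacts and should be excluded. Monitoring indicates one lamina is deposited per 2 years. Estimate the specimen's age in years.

6504 years

After corrections the count is 3254 − 2 = 3252 laminae.
3252 laminae at 2 years each span 3252 × 2 = 6504 years.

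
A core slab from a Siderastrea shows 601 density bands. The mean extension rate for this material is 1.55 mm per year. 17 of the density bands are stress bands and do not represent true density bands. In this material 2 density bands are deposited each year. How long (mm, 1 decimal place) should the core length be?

452.6 mm

After corrections the count is 601 − 17 = 584 density bands.
Dividing by 2 density bands per year: 584 / 2 = 292 years.
Predicted length = 1.55 mm/year × 292 years = 452.6 mm.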